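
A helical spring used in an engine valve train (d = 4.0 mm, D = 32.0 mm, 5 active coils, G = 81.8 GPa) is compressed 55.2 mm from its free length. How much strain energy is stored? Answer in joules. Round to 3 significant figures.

24.3 J

k = Gd⁴/(8D³N_a) = (81.8×10³)(4.0⁴)/(8·32.0³·5) = 15.977 N/mm
U = ½kδ² = 0.5 × 15.977 × 55.2² = 24341 N·mm = 24.341 J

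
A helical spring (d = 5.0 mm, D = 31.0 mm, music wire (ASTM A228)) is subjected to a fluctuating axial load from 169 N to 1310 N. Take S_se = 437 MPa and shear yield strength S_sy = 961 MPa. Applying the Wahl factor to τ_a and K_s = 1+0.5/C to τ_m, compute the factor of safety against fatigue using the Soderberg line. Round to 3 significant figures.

0.645

C = D/d = 31.0/5.0 = 6.2000; K_W = (4C−1)/(4C−4)+0.615/C = 1.2434; K_s = 1+0.5/C = 1.0806
F_a = (F_max−F_min)/2 = 570.5 N; F_m = (F_max+F_min)/2 = 739.5 N
τ_a = K_W·8F_aD/(πd³) = 1.2434 × 360.29 = 447.99 MPa
τ_m = K_s·8F_mD/(πd³) = 1.0806 × 467.01 = 504.68 MPa
Soderberg: 1/n_f = τ_a/S_se + τ_m/S_sy = 447.99/437 + 504.68/961 = 1.02515 + 0.52516 = 1.5503
n_f = 1/1.5503 = 0.645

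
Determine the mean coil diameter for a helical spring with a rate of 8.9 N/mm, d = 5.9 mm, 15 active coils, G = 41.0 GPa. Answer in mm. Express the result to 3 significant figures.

36.0 mm

D = (Gd⁴/(8N_a·k))^(1/3) = (41.0×10³·5.9⁴/(8·15·8.9))^(1/3)
  = (46518)^(1/3) = 35.9645 mm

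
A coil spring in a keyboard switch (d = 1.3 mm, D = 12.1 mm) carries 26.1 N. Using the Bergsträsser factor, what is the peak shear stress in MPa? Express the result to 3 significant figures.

Spring index C = D/d = 12.1/1.3 = 9.3077
K_B = (4C+2)/(4C−3) = 39.231/34.231 = 1.1461
τ₀ = 8FD/(πd³) = 8·26.1·12.1/(π·1.3³) = 2526.48/6.9021 = 366.05 MPa
τ_max = K·τ₀ = 1.1461 × 366.05 = 419.51 MPa

420 MPa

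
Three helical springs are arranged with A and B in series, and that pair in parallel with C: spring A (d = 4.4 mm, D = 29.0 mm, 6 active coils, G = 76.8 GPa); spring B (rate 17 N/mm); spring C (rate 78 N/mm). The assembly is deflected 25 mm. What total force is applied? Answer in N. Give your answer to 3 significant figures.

k_A = Gd⁴/(8D³N_a) = (76.8×10³)(4.4⁴)/(8·29.0³·6) = 24.589 N/mm
Springs A,B series: k_AB = 1/(1/24.589+1/17) = 10.051 N/mm; parallel with C: k_eq = 10.051+78 = 88.051 N/mm
F = k_eq·δ = 88.051·25 = 2201.3 N

2200 N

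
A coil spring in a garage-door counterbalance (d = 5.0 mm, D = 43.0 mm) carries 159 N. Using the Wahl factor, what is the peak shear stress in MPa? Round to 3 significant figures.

163 MPa

Spring index C = D/d = 43.0/5.0 = 8.6000
K_W = (4C−1)/(4C−4) + 0.615/C = 33.400/30.400 + 0.0715 = 1.1702
τ₀ = 8FD/(πd³) = 8·159·43.0/(π·5.0³) = 54696/392.7 = 139.28 MPa
τ_max = K·τ₀ = 1.1702 × 139.28 = 162.99 MPa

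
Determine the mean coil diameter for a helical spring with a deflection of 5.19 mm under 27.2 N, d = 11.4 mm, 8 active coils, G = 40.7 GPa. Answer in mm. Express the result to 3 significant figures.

127 mm

Required rate k = F/δ = 27.2/5.19 = 5.2408 N/mm
D = (Gd⁴/(8N_a·k))^(1/3) = (40.7×10³·11.4⁴/(8·8·5.2408))^(1/3)
  = (2.04943e+06)^(1/3) = 127.0216 mm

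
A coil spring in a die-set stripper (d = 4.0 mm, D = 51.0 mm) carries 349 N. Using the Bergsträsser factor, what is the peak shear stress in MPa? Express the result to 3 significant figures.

782 MPa

Spring index C = D/d = 51.0/4.0 = 12.7500
K_B = (4C+2)/(4C−3) = 53.000/48.000 = 1.1042
τ₀ = 8FD/(πd³) = 8·349·51.0/(π·4.0³) = 142392/201.06 = 708.2 MPa
τ_max = K·τ₀ = 1.1042 × 708.2 = 781.97 MPa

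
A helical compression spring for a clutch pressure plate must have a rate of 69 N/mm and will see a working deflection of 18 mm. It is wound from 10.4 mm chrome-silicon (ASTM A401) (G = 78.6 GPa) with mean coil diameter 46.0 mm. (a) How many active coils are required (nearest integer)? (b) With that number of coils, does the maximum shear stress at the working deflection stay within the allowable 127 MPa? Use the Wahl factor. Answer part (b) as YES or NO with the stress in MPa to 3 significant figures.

(a) 17 coils; (b) NO, τ_max = 177 MPa

N_a = Gd⁴/(8D³k) = (78.6×10³)(10.4⁴)/(8·46.0³·69) = 17.11 → N_a = 17
Actual rate k = Gd⁴/(8D³·17) = 69.461 N/mm
Working load F = kδ = 69.461·18 = 1250.3 N
C = 46.0/10.4 = 4.4231; K_W = (4C−1)/(4C−4)+0.615/C = 1.3581
τ_max = K_W·8FD/(πd³) = 1.3581·130.2 = 176.83 MPa
τ_max > 127 MPa → exceeds allowable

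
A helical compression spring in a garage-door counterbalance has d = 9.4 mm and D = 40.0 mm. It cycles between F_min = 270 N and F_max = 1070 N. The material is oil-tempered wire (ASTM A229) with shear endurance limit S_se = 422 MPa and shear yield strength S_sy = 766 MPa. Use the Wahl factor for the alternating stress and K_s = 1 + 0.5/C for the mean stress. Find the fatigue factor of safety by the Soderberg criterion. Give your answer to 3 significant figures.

C = D/d = 40.0/9.4 = 4.2553; K_W = (4C−1)/(4C−4)+0.615/C = 1.3749; K_s = 1+0.5/C = 1.1175
F_a = (F_max−F_min)/2 = 400 N; F_m = (F_max+F_min)/2 = 670 N
τ_a = K_W·8F_aD/(πd³) = 1.3749 × 49.054 = 67.446 MPa
τ_m = K_s·8F_mD/(πd³) = 1.1175 × 82.166 = 91.82 MPa
Soderberg: 1/n_f = τ_a/S_se + τ_m/S_sy = 67.446/422 + 91.82/766 = 0.15982 + 0.11987 = 0.27969
n_f = 1/0.27969 = 3.575

3.58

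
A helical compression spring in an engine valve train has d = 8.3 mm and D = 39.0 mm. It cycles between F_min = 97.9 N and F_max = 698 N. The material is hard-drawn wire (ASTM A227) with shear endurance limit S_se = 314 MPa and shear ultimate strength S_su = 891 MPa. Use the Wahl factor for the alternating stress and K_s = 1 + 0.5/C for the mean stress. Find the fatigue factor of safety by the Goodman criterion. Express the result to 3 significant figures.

C = D/d = 39.0/8.3 = 4.6988; K_W = (4C−1)/(4C−4)+0.615/C = 1.3337; K_s = 1+0.5/C = 1.1064
F_a = (F_max−F_min)/2 = 300.05 N; F_m = (F_max+F_min)/2 = 397.95 N
τ_a = K_W·8F_aD/(πd³) = 1.3337 × 52.115 = 69.504 MPa
τ_m = K_s·8F_mD/(πd³) = 1.1064 × 69.119 = 76.474 MPa
Goodman: 1/n_f = τ_a/S_se + τ_m/S_su = 69.504/314 + 76.474/891 = 0.22135 + 0.08583 = 0.30718
n_f = 1/0.30718 = 3.255

3.26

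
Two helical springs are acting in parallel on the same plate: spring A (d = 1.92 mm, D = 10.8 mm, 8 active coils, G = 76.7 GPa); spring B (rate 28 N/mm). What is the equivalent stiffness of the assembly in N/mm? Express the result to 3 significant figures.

40.9 N/mm

k_A = Gd⁴/(8D³N_a) = (76.7×10³)(1.92⁴)/(8·10.8³·8) = 12.929 N/mm
Parallel: k_eq = 12.929 + 28 = 40.929 N/mm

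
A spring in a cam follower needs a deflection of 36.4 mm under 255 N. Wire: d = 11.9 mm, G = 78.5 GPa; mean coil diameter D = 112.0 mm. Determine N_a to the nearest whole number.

Required rate k = F/δ = 255/36.4 = 7.0055 N/mm
N_a = Gd⁴/(8D³k) = (78.5×10³ × 11.9⁴)/(8 × 112.0³ × 7.0055)
    = 1.57419e+09 / 7.87377e+07 = 19.99 → 20 coils

20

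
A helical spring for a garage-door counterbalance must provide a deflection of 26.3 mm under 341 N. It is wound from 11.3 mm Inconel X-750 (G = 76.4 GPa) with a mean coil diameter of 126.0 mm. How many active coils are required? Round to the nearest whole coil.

Required rate k = F/δ = 341/26.3 = 12.966 N/mm
N_a = Gd⁴/(8D³k) = (76.4×10³ × 11.3⁴)/(8 × 126.0³ × 12.966)
    = 1.24568e+09 / 2.07491e+08 = 6.004 → 6 coils

6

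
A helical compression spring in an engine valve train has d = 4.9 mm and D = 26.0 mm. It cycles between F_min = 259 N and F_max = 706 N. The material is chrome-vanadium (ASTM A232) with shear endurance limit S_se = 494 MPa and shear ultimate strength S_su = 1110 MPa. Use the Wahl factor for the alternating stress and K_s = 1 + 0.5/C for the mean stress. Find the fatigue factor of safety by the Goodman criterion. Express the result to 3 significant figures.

1.68

C = D/d = 26.0/4.9 = 5.3061; K_W = (4C−1)/(4C−4)+0.615/C = 1.2901; K_s = 1+0.5/C = 1.0942
F_a = (F_max−F_min)/2 = 223.5 N; F_m = (F_max+F_min)/2 = 482.5 N
τ_a = K_W·8F_aD/(πd³) = 1.2901 × 125.78 = 162.26 MPa
τ_m = K_s·8F_mD/(πd³) = 1.0942 × 271.53 = 297.12 MPa
Goodman: 1/n_f = τ_a/S_se + τ_m/S_su = 162.26/494 + 297.12/1110 = 0.32847 + 0.26768 = 0.59614
n_f = 1/0.59614 = 1.677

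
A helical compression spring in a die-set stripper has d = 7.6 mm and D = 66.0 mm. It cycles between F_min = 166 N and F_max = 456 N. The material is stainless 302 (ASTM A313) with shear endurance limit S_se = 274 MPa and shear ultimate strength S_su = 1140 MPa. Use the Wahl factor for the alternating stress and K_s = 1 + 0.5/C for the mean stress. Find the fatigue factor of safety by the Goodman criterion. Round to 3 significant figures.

C = D/d = 66.0/7.6 = 8.6842; K_W = (4C−1)/(4C−4)+0.615/C = 1.1684; K_s = 1+0.5/C = 1.0576
F_a = (F_max−F_min)/2 = 145 N; F_m = (F_max+F_min)/2 = 311 N
τ_a = K_W·8F_aD/(πd³) = 1.1684 × 55.515 = 64.865 MPa
τ_m = K_s·8F_mD/(πd³) = 1.0576 × 119.07 = 125.93 MPa
Goodman: 1/n_f = τ_a/S_se + τ_m/S_su = 64.865/274 + 125.93/1140 = 0.23673 + 0.11046 = 0.3472
n_f = 1/0.3472 = 2.88

2.88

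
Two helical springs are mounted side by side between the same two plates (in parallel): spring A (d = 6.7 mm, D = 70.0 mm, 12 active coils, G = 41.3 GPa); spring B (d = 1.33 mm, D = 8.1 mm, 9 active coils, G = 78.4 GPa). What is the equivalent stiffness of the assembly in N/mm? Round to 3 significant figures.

k_A = Gd⁴/(8D³N_a) = (41.3×10³)(6.7⁴)/(8·70.0³·12) = 2.5275 N/mm
k_B = Gd⁴/(8D³N_a) = (78.4×10³)(1.33⁴)/(8·8.1³·9) = 6.4111 N/mm
Parallel: k_eq = 2.5275 + 6.4111 = 8.9386 N/mm

8.94 N/mm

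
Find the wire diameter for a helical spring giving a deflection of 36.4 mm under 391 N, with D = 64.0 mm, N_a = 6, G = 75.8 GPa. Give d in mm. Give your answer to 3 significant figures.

6.50 mm

Required rate k = F/δ = 391/36.4 = 10.742 N/mm
d = (8D³N_a·k / G)^(1/4) = (8·64.0³·6·10.742 / (75.8×10³))^0.25
  = (1783.1)^0.25 = 6.4983 mm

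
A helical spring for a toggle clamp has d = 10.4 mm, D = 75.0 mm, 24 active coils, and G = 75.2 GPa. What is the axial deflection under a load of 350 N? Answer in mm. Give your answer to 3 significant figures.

32.2 mm

k = Gd⁴/(8D³N_a) = (75.2×10³)(10.4⁴)/(8·75.0³·24) = 10.861 N/mm
δ = F/k = 350 / 10.861 = 32.226 mm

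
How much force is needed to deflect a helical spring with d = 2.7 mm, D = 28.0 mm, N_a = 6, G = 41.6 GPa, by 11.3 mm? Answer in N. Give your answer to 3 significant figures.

k = Gd⁴/(8D³N_a) = (41.6×10³)(2.7⁴)/(8·28.0³·6) = 2.0981 N/mm
F = k·δ = 2.0981 × 11.3 = 23.709 N

23.7 N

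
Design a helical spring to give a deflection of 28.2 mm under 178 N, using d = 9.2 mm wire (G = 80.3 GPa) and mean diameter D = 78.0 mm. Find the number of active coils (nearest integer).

24

Required rate k = F/δ = 178/28.2 = 6.3121 N/mm
N_a = Gd⁴/(8D³k) = (80.3×10³ × 9.2⁴)/(8 × 78.0³ × 6.3121)
    = 5.75264e+08 / 2.39632e+07 = 24.01 → 24 coils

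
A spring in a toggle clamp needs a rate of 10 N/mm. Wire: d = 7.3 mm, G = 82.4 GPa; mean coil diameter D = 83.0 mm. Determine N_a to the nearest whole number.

N_a = Gd⁴/(8D³k) = (82.4×10³ × 7.3⁴)/(8 × 83.0³ × 10)
    = 2.34002e+08 / 4.5743e+07 = 5.116 → 5 coils

5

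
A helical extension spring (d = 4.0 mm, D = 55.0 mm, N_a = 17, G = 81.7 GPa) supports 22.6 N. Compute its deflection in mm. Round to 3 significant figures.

24.4 mm

k = Gd⁴/(8D³N_a) = (81.7×10³)(4.0⁴)/(8·55.0³·17) = 0.92435 N/mm
δ = F/k = 22.6 / 0.92435 = 24.45 mm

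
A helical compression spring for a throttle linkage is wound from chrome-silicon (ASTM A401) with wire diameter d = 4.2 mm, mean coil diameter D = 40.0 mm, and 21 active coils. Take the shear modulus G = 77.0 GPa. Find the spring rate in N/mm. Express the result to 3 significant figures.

2.23 N/mm

k = Gd⁴/(8D³N_a) = (77.0×10³ × 4.2⁴) / (8 × 40.0³ × 21)
  = 2.39601e+07 / 1.0752e+07 = 2.2284 N/mm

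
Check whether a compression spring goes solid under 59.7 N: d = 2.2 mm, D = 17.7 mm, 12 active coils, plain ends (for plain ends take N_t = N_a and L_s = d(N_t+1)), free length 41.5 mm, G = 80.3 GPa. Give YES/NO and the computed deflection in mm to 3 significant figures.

k = Gd⁴/(8D³N_a) = (80.3×10³)(2.2⁴)/(8·17.7³·12) = 3.5336 N/mm
N_t = 12; L_s = 2.2·13 = 28.6 mm; δ_solid = L₀ − L_s = 41.5 − 28.6 = 12.9 mm
δ = F/k = 59.7/3.5336 = 16.895 mm
δ ≥ δ_solid → spring goes solid

YES, δ = 16.9 mm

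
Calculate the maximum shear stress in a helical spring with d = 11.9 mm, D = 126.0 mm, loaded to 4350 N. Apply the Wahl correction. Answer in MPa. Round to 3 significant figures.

Spring index C = D/d = 126.0/11.9 = 10.5882
K_W = (4C−1)/(4C−4) + 0.615/C = 41.353/38.353 + 0.0581 = 1.1363
τ₀ = 8FD/(πd³) = 8·4350·126.0/(π·11.9³) = 4.3848e+06/5294.1 = 828.25 MPa
τ_max = K·τ₀ = 1.1363 × 828.25 = 941.14 MPa

941 MPa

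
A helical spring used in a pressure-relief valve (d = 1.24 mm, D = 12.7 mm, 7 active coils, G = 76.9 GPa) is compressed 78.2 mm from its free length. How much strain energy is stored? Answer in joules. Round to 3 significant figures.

k = Gd⁴/(8D³N_a) = (76.9×10³)(1.24⁴)/(8·12.7³·7) = 1.5849 N/mm
U = ½kδ² = 0.5 × 1.5849 × 78.2² = 4846.2 N·mm = 4.8462 J

4.85 J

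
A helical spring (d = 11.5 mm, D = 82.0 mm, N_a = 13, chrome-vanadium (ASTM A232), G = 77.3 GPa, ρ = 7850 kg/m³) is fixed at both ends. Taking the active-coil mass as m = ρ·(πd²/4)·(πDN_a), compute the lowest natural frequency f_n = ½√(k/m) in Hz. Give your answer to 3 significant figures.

k = Gd⁴/(8D³N_a) = (77.3×10³)(11.5⁴)/(8·82.0³·13) = 23.577 N/mm = 23577 N/m
Wire length L = πDN_a = π·82.0·13 = 3348.9 mm
m = ρ·(πd²/4)·L = 7850 × 103.87×10⁻⁶ m² × 3.3489 m = 2.7306 kg
f_n = ½√(k/m) = 0.5·√(23577/2.7306) = 0.5·√(8634.4) = 46.461 Hz

46.5 Hz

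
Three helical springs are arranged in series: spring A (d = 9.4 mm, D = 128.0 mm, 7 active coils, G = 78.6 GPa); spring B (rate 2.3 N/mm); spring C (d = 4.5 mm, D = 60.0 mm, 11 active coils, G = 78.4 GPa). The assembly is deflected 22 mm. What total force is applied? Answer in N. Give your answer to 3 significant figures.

k_A = Gd⁴/(8D³N_a) = (78.6×10³)(9.4⁴)/(8·128.0³·7) = 5.2254 N/mm
k_C = Gd⁴/(8D³N_a) = (78.4×10³)(4.5⁴)/(8·60.0³·11) = 1.6913 N/mm
Series: 1/k_eq = 1/5.2254 + 1/2.3 + 1/1.6913 = 1.2174; k_eq = 0.82142 N/mm
F = k_eq·δ = 0.82142·22 = 18.071 N

18.1 N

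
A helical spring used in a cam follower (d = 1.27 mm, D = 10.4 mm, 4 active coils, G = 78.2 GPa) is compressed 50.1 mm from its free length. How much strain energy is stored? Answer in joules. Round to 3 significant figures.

k = Gd⁴/(8D³N_a) = (78.2×10³)(1.27⁴)/(8·10.4³·4) = 5.6516 N/mm
U = ½kδ² = 0.5 × 5.6516 × 50.1² = 7092.8 N·mm = 7.0928 J

7.09 J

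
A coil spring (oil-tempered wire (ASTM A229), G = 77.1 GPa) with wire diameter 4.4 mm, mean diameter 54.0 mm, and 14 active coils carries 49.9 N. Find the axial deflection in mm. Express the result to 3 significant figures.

k = Gd⁴/(8D³N_a) = (77.1×10³)(4.4⁴)/(8·54.0³·14) = 1.6386 N/mm
δ = F/k = 49.9 / 1.6386 = 30.453 mm

30.5 mm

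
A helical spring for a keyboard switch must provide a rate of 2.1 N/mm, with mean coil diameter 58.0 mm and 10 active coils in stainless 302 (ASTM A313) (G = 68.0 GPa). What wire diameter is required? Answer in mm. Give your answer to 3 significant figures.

d = (8D³N_a·k / G)^(1/4) = (8·58.0³·10·2.1 / (68.0×10³))^0.25
  = (482.04)^0.25 = 4.6857 mm

4.69 mm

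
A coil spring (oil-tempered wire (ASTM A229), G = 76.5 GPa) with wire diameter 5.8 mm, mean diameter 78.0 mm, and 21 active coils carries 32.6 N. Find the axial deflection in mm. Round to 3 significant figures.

k = Gd⁴/(8D³N_a) = (76.5×10³)(5.8⁴)/(8·78.0³·21) = 1.0859 N/mm
δ = F/k = 32.6 / 1.0859 = 30.022 mm

30.0 mm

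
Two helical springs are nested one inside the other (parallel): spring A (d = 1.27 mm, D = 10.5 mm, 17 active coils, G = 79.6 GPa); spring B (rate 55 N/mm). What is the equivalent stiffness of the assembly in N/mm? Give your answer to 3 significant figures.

k_A = Gd⁴/(8D³N_a) = (79.6×10³)(1.27⁴)/(8·10.5³·17) = 1.3153 N/mm
Parallel: k_eq = 1.3153 + 55 = 56.315 N/mm

56.3 N/mm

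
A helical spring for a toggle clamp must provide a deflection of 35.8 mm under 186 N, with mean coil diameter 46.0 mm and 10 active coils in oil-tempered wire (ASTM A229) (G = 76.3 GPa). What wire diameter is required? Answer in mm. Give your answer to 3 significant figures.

Required rate k = F/δ = 186/35.8 = 5.1955 N/mm
d = (8D³N_a·k / G)^(1/4) = (8·46.0³·10·5.1955 / (76.3×10³))^0.25
  = (530.24)^0.25 = 4.7986 mm

4.80 mm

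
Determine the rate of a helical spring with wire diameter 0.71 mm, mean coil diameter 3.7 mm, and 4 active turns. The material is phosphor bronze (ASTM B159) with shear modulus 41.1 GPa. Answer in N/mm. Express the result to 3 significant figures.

k = Gd⁴/(8D³N_a) = (41.1×10³ × 0.71⁴) / (8 × 3.7³ × 4)
  = 10444.2 / 1620.9 = 6.4435 N/mm

6.44 N/mm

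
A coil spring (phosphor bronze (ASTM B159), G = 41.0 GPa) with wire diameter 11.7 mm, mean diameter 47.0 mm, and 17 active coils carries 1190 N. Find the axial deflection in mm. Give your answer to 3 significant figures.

21.9 mm

k = Gd⁴/(8D³N_a) = (41.0×10³)(11.7⁴)/(8·47.0³·17) = 54.412 N/mm
δ = F/k = 1190 / 54.412 = 21.87 mm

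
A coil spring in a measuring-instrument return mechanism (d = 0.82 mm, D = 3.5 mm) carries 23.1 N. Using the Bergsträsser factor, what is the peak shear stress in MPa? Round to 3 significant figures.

506 MPa

Spring index C = D/d = 3.5/0.82 = 4.2683
K_B = (4C+2)/(4C−3) = 19.073/14.073 = 1.3553
τ₀ = 8FD/(πd³) = 8·23.1·3.5/(π·0.82³) = 646.8/1.7322 = 373.4 MPa
τ_max = K·τ₀ = 1.3553 × 373.4 = 506.07 MPa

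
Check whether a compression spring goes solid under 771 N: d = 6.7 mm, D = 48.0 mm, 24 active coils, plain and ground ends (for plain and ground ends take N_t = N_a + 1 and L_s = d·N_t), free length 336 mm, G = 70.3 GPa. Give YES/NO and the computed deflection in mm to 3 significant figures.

k = Gd⁴/(8D³N_a) = (70.3×10³)(6.7⁴)/(8·48.0³·24) = 6.6716 N/mm
N_t = 25; L_s = 6.7·25 = 167.5 mm; δ_solid = L₀ − L_s = 336 − 167.5 = 168.5 mm
δ = F/k = 771/6.6716 = 115.56 mm
δ < δ_solid → spring does not go solid

NO, δ = 116 mm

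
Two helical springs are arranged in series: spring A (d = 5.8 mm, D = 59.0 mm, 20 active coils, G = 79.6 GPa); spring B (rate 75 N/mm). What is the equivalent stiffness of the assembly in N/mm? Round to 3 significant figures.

2.64 N/mm

k_A = Gd⁴/(8D³N_a) = (79.6×10³)(5.8⁴)/(8·59.0³·20) = 2.7413 N/mm
Series: 1/k_eq = 1/2.7413 + 1/75 = 0.37813; k_eq = 2.6446 N/mm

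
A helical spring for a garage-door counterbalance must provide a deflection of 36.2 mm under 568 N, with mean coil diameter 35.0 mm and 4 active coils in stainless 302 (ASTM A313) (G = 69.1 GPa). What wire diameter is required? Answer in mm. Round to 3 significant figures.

4.20 mm

Required rate k = F/δ = 568/36.2 = 15.691 N/mm
d = (8D³N_a·k / G)^(1/4) = (8·35.0³·4·15.691 / (69.1×10³))^0.25
  = (311.54)^0.25 = 4.2013 mm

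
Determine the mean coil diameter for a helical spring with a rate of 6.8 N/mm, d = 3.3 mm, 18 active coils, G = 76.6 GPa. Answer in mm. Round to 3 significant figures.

21.0 mm

D = (Gd⁴/(8N_a·k))^(1/3) = (76.6×10³·3.3⁴/(8·18·6.8))^(1/3)
  = (9277.12)^(1/3) = 21.0122 mm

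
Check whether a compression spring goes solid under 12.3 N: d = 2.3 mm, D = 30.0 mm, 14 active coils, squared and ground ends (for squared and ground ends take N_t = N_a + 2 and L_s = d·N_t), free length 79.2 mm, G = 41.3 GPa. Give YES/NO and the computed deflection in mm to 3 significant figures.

k = Gd⁴/(8D³N_a) = (41.3×10³)(2.3⁴)/(8·30.0³·14) = 0.38219 N/mm
N_t = 16; L_s = 2.3·16 = 36.8 mm; δ_solid = L₀ − L_s = 79.2 − 36.8 = 42.4 mm
δ = F/k = 12.3/0.38219 = 32.183 mm
δ < δ_solid → spring does not go solid

NO, δ = 32.2 mm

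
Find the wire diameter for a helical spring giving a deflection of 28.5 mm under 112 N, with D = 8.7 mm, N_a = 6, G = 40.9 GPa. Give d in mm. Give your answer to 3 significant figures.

1.32 mm

Required rate k = F/δ = 112/28.5 = 3.9298 N/mm
d = (8D³N_a·k / G)^(1/4) = (8·8.7³·6·3.9298 / (40.9×10³))^0.25
  = (3.037)^0.25 = 1.3201 mm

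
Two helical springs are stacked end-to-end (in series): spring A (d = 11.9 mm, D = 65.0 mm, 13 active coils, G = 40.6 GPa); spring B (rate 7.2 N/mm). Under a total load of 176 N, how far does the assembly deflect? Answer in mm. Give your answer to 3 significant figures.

30.6 mm

k_A = Gd⁴/(8D³N_a) = (40.6×10³)(11.9⁴)/(8·65.0³·13) = 28.506 N/mm
Series: 1/k_eq = 1/28.506 + 1/7.2 = 0.17397; k_eq = 5.7482 N/mm
δ = F/k_eq = 176/5.7482 = 30.619 mm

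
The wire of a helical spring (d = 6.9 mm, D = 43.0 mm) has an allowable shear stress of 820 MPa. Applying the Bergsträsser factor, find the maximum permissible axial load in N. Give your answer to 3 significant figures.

C = D/d = 43.0/6.9 = 6.2319
K_B = (4C+2)/(4C−3) = 26.928/21.928 = 1.2280
τ_max = K·8FD/(πd³) → F_max = τ_allow·πd³/(8DK)
F_max = 820·π·6.9³/(8·43.0·1.2280) = 8.4627e+05/422.44 = 2003.3 N

2000 N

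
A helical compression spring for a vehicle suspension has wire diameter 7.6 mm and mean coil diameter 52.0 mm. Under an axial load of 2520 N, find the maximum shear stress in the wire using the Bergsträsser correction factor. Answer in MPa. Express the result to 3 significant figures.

916 MPa

Spring index C = D/d = 52.0/7.6 = 6.8421
K_B = (4C+2)/(4C−3) = 29.368/24.368 = 1.2052
τ₀ = 8FD/(πd³) = 8·2520·52.0/(π·7.6³) = 1.04832e+06/1379.1 = 760.16 MPa
τ_max = K·τ₀ = 1.2052 × 760.16 = 916.13 MPa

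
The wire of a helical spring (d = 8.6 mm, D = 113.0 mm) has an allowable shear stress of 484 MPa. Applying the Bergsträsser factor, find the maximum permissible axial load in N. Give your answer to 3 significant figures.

972 N

C = D/d = 113.0/8.6 = 13.1395
K_B = (4C+2)/(4C−3) = 54.558/49.558 = 1.1009
τ_max = K·8FD/(πd³) → F_max = τ_allow·πd³/(8DK)
F_max = 484·π·8.6³/(8·113.0·1.1009) = 9.6714e+05/995.21 = 971.8 N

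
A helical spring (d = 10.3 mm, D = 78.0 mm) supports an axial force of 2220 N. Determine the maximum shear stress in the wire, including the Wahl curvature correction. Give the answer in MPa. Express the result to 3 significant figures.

482 MPa

Spring index C = D/d = 78.0/10.3 = 7.5728
K_W = (4C−1)/(4C−4) + 0.615/C = 29.291/26.291 + 0.0812 = 1.1953
τ₀ = 8FD/(πd³) = 8·2220·78.0/(π·10.3³) = 1.38528e+06/3432.9 = 403.53 MPa
τ_max = K·τ₀ = 1.1953 × 403.53 = 482.35 MPa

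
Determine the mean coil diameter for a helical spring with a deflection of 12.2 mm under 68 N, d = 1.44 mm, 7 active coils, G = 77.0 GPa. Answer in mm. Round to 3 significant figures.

10.2 mm

Required rate k = F/δ = 68/12.2 = 5.5738 N/mm
D = (Gd⁴/(8N_a·k))^(1/3) = (77.0×10³·1.44⁴/(8·7·5.5738))^(1/3)
  = (1060.73)^(1/3) = 10.1985 mm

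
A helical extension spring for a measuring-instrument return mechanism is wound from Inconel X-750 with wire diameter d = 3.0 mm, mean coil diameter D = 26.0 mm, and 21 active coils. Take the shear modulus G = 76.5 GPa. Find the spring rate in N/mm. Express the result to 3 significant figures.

2.10 N/mm

k = Gd⁴/(8D³N_a) = (76.5×10³ × 3.0⁴) / (8 × 26.0³ × 21)
  = 6.1965e+06 / 2.95277e+06 = 2.0985 N/mm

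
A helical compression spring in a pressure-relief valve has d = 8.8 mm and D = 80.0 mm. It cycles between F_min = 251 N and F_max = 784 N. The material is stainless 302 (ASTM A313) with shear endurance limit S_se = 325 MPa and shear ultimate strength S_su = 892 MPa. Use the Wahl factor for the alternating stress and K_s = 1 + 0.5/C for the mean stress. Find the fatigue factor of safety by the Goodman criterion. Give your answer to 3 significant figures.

C = D/d = 80.0/8.8 = 9.0909; K_W = (4C−1)/(4C−4)+0.615/C = 1.1603; K_s = 1+0.5/C = 1.0550
F_a = (F_max−F_min)/2 = 266.5 N; F_m = (F_max+F_min)/2 = 517.5 N
τ_a = K_W·8F_aD/(πd³) = 1.1603 × 79.667 = 92.442 MPa
τ_m = K_s·8F_mD/(πd³) = 1.0550 × 154.7 = 163.21 MPa
Goodman: 1/n_f = τ_a/S_se + τ_m/S_su = 92.442/325 + 163.21/892 = 0.28444 + 0.18297 = 0.46741
n_f = 1/0.46741 = 2.139

2.14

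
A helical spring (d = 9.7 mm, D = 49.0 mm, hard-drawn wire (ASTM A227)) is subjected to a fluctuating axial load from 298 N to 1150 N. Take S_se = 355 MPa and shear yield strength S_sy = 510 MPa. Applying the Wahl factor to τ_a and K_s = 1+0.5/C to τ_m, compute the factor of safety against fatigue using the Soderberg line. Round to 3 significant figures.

C = D/d = 49.0/9.7 = 5.0515; K_W = (4C−1)/(4C−4)+0.615/C = 1.3069; K_s = 1+0.5/C = 1.0990
F_a = (F_max−F_min)/2 = 426 N; F_m = (F_max+F_min)/2 = 724 N
τ_a = K_W·8F_aD/(πd³) = 1.3069 × 58.241 = 76.113 MPa
τ_m = K_s·8F_mD/(πd³) = 1.0990 × 98.983 = 108.78 MPa
Soderberg: 1/n_f = τ_a/S_se + τ_m/S_sy = 76.113/355 + 108.78/510 = 0.21440 + 0.21329 = 0.4277
n_f = 1/0.4277 = 2.338

2.34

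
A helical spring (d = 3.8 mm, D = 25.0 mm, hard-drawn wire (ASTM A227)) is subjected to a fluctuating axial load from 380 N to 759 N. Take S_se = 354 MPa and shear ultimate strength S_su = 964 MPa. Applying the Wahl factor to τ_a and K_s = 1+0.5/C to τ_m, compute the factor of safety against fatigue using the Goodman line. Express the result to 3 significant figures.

C = D/d = 25.0/3.8 = 6.5789; K_W = (4C−1)/(4C−4)+0.615/C = 1.2279; K_s = 1+0.5/C = 1.0760
F_a = (F_max−F_min)/2 = 189.5 N; F_m = (F_max+F_min)/2 = 569.5 N
τ_a = K_W·8F_aD/(πd³) = 1.2279 × 219.86 = 269.96 MPa
τ_m = K_s·8F_mD/(πd³) = 1.0760 × 660.73 = 710.94 MPa
Goodman: 1/n_f = τ_a/S_se + τ_m/S_su = 269.96/354 + 710.94/964 = 0.76261 + 0.73749 = 1.5001
n_f = 1/1.5001 = 0.6666

0.667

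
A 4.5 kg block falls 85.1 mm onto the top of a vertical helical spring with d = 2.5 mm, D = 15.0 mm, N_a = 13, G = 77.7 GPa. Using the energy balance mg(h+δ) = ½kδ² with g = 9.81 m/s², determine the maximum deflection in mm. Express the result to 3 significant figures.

k = Gd⁴/(8D³N_a) = (77.7×10³)(2.5⁴)/(8·15.0³·13) = 8.6472 N/mm
W = mg = 4.5 × 9.81 = 44.145 N
½kδ² − Wδ − Wh = 0 → δ = (W + √(W² + 2kWh))/k
δ = (44.145 + √(1948.8 + 64970.3))/8.6472 = (44.145 + 258.69)/8.6472 = 35.021 mm

35.0 mm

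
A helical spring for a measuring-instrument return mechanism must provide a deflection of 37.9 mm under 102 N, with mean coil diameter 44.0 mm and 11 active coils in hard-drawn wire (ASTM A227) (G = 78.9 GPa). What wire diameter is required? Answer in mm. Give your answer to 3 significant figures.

Required rate k = F/δ = 102/37.9 = 2.6913 N/mm
d = (8D³N_a·k / G)^(1/4) = (8·44.0³·11·2.6913 / (78.9×10³))^0.25
  = (255.7)^0.25 = 3.9988 mm

4.00 mm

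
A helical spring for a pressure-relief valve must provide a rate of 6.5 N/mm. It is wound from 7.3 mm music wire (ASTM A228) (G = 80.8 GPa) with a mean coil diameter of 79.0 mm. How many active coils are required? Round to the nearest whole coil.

9

N_a = Gd⁴/(8D³k) = (80.8×10³ × 7.3⁴)/(8 × 79.0³ × 6.5)
    = 2.29458e+08 / 2.5638e+07 = 8.95 → 9 coils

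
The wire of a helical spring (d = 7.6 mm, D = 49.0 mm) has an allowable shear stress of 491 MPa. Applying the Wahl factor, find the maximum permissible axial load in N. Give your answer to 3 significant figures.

C = D/d = 49.0/7.6 = 6.4474
K_W = (4C−1)/(4C−4) + 0.615/C = 24.789/21.789 + 0.0954 = 1.2331
τ_max = K·8FD/(πd³) → F_max = τ_allow·πd³/(8DK)
F_max = 491·π·7.6³/(8·49.0·1.2331) = 6.7713e+05/483.36 = 1400.9 N

1400 N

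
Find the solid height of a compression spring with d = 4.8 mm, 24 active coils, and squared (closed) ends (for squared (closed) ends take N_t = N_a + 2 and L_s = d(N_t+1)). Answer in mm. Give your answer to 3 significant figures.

squared (closed) ends: N_t = N_a + 2 = 24 + 2 = 26
L_s = d·(N_t+1) = 4.8 × 27 = 129.6 mm

130 mm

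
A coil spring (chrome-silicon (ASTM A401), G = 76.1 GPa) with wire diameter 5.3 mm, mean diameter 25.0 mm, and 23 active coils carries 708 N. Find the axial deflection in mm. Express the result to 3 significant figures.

33.9 mm

k = Gd⁴/(8D³N_a) = (76.1×10³)(5.3⁴)/(8·25.0³·23) = 20.886 N/mm
δ = F/k = 708 / 20.886 = 33.899 mm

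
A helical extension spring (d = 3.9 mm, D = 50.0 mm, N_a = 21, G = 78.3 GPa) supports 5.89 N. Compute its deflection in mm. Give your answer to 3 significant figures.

k = Gd⁴/(8D³N_a) = (78.3×10³)(3.9⁴)/(8·50.0³·21) = 0.86258 N/mm
δ = F/k = 5.89 / 0.86258 = 6.8283 mm

6.83 mm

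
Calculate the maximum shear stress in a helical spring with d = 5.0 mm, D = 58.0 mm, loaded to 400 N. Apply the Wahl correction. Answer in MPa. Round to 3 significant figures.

531 MPa

Spring index C = D/d = 58.0/5.0 = 11.6000
K_W = (4C−1)/(4C−4) + 0.615/C = 45.400/42.400 + 0.0530 = 1.1238
τ₀ = 8FD/(πd³) = 8·400·58.0/(π·5.0³) = 185600/392.7 = 472.63 MPa
τ_max = K·τ₀ = 1.1238 × 472.63 = 531.12 MPa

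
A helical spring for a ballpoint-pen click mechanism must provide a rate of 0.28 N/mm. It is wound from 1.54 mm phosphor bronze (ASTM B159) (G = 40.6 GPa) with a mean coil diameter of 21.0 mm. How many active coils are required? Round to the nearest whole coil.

11

N_a = Gd⁴/(8D³k) = (40.6×10³ × 1.54⁴)/(8 × 21.0³ × 0.28)
    = 228354 / 20744.6 = 11.01 → 11 coils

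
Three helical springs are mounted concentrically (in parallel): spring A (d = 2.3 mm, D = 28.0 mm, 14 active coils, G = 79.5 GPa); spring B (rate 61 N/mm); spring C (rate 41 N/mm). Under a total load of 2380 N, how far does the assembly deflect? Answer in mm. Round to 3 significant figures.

k_A = Gd⁴/(8D³N_a) = (79.5×10³)(2.3⁴)/(8·28.0³·14) = 0.90487 N/mm
Parallel: k_eq = 0.90487 + 61 + 41 = 102.9 N/mm
δ = F/k_eq = 2380/102.9 = 23.128 mm

23.1 mm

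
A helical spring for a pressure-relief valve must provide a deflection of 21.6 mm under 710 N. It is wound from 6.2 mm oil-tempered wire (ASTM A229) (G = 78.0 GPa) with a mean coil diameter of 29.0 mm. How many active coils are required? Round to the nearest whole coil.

Required rate k = F/δ = 710/21.6 = 32.87 N/mm
N_a = Gd⁴/(8D³k) = (78.0×10³ × 6.2⁴)/(8 × 29.0³ × 32.87)
    = 1.15255e+08 / 6.4134e+06 = 17.97 → 18 coils

18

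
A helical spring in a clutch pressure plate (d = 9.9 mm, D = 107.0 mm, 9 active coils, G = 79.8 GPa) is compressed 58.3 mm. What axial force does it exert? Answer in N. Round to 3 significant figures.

507 N

k = Gd⁴/(8D³N_a) = (79.8×10³)(9.9⁴)/(8·107.0³·9) = 8.6908 N/mm
F = k·δ = 8.6908 × 58.3 = 506.67 N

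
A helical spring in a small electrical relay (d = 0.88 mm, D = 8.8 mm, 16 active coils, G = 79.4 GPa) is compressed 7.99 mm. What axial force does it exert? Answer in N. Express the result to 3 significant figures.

4.36 N

k = Gd⁴/(8D³N_a) = (79.4×10³)(0.88⁴)/(8·8.8³·16) = 0.54587 N/mm
F = k·δ = 0.54587 × 7.99 = 4.3615 N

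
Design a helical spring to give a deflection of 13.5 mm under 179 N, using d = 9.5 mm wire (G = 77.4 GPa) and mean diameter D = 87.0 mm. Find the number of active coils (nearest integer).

9

Required rate k = F/δ = 179/13.5 = 13.259 N/mm
N_a = Gd⁴/(8D³k) = (77.4×10³ × 9.5⁴)/(8 × 87.0³ × 13.259)
    = 6.30428e+08 / 6.98501e+07 = 9.025 → 9 coils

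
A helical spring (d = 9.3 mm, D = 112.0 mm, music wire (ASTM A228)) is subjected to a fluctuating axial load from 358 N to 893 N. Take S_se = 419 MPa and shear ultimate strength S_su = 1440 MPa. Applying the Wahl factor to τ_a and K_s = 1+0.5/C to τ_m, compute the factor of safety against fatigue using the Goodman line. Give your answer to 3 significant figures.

C = D/d = 112.0/9.3 = 12.0430; K_W = (4C−1)/(4C−4)+0.615/C = 1.1190; K_s = 1+0.5/C = 1.0415
F_a = (F_max−F_min)/2 = 267.5 N; F_m = (F_max+F_min)/2 = 625.5 N
τ_a = K_W·8F_aD/(πd³) = 1.1190 × 94.849 = 106.13 MPa
τ_m = K_s·8F_mD/(πd³) = 1.0415 × 221.79 = 231 MPa
Goodman: 1/n_f = τ_a/S_se + τ_m/S_su = 106.13/419 + 231/1440 = 0.25330 + 0.16041 = 0.41372
n_f = 1/0.41372 = 2.417

2.42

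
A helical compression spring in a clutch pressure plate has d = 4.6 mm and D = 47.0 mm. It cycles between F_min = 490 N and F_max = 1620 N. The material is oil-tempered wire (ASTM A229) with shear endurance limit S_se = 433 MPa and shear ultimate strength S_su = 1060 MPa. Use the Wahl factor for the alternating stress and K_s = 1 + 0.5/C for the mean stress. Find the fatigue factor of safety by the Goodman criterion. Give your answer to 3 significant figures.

0.321

C = D/d = 47.0/4.6 = 10.2174; K_W = (4C−1)/(4C−4)+0.615/C = 1.1416; K_s = 1+0.5/C = 1.0489
F_a = (F_max−F_min)/2 = 565 N; F_m = (F_max+F_min)/2 = 1055 N
τ_a = K_W·8F_aD/(πd³) = 1.1416 × 694.72 = 793.07 MPa
τ_m = K_s·8F_mD/(πd³) = 1.0489 × 1297.2 = 1360.7 MPa
Goodman: 1/n_f = τ_a/S_se + τ_m/S_su = 793.07/433 + 1360.7/1060 = 1.83157 + 1.28369 = 3.1153
n_f = 1/3.1153 = 0.321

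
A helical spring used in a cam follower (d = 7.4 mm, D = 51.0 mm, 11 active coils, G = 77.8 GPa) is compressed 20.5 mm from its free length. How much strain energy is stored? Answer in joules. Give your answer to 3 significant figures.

4.20 J

k = Gd⁴/(8D³N_a) = (77.8×10³)(7.4⁴)/(8·51.0³·11) = 19.985 N/mm
U = ½kδ² = 0.5 × 19.985 × 20.5² = 4199.4 N·mm = 4.1994 J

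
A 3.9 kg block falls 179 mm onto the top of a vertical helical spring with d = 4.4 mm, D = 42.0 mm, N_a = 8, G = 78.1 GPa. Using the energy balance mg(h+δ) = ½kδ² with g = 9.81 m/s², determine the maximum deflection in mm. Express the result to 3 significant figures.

k = Gd⁴/(8D³N_a) = (78.1×10³)(4.4⁴)/(8·42.0³·8) = 6.1735 N/mm
W = mg = 3.9 × 9.81 = 38.259 N
½kδ² − Wδ − Wh = 0 → δ = (W + √(W² + 2kWh))/k
δ = (38.259 + √(1463.8 + 84557.2))/6.1735 = (38.259 + 293.29)/6.1735 = 53.705 mm

53.7 mm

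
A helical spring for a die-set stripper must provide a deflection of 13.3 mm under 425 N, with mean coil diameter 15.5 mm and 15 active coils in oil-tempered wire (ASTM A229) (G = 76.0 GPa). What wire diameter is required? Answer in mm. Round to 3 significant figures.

Required rate k = F/δ = 425/13.3 = 31.955 N/mm
d = (8D³N_a·k / G)^(1/4) = (8·15.5³·15·31.955 / (76.0×10³))^0.25
  = (187.89)^0.25 = 3.7023 mm

3.70 mm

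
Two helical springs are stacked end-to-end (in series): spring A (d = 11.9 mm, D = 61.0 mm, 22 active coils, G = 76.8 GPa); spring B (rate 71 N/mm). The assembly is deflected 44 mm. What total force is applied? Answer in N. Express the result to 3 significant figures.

k_A = Gd⁴/(8D³N_a) = (76.8×10³)(11.9⁴)/(8·61.0³·22) = 38.552 N/mm
Series: 1/k_eq = 1/38.552 + 1/71 = 0.040023; k_eq = 24.985 N/mm
F = k_eq·δ = 24.985·44 = 1099.4 N

1100 N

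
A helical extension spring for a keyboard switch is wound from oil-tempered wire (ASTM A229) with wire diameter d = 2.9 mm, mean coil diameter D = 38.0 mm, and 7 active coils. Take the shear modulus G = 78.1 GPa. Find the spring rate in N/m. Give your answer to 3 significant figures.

k = Gd⁴/(8D³N_a) = (78.1×10³ × 2.9⁴) / (8 × 38.0³ × 7)
  = 5.52386e+06 / 3.07283e+06 = 1.7976 N/mm = 1797.6 N/m

1800 N/m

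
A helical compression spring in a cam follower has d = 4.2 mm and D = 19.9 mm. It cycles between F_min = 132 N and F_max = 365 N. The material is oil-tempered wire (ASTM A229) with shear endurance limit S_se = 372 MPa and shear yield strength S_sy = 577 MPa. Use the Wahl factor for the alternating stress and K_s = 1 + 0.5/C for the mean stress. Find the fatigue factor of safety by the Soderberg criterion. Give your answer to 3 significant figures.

C = D/d = 19.9/4.2 = 4.7381; K_W = (4C−1)/(4C−4)+0.615/C = 1.3304; K_s = 1+0.5/C = 1.1055
F_a = (F_max−F_min)/2 = 116.5 N; F_m = (F_max+F_min)/2 = 248.5 N
τ_a = K_W·8F_aD/(πd³) = 1.3304 × 79.684 = 106.01 MPa
τ_m = K_s·8F_mD/(πd³) = 1.1055 × 169.97 = 187.91 MPa
Soderberg: 1/n_f = τ_a/S_se + τ_m/S_sy = 106.01/372 + 187.91/577 = 0.28499 + 0.32566 = 0.61065
n_f = 1/0.61065 = 1.638

1.64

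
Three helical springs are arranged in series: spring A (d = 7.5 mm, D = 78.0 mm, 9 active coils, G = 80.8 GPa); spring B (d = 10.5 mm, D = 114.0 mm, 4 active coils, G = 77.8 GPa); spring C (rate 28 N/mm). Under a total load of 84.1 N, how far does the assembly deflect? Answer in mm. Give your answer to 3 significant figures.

k_A = Gd⁴/(8D³N_a) = (80.8×10³)(7.5⁴)/(8·78.0³·9) = 7.4824 N/mm
k_B = Gd⁴/(8D³N_a) = (77.8×10³)(10.5⁴)/(8·114.0³·4) = 19.947 N/mm
Series: 1/k_eq = 1/7.4824 + 1/19.947 + 1/28 = 0.21949; k_eq = 4.5559 N/mm
δ = F/k_eq = 84.1/4.5559 = 18.46 mm

18.5 mm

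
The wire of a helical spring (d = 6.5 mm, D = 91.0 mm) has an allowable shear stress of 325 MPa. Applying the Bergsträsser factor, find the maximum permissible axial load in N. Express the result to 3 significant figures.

352 N

C = D/d = 91.0/6.5 = 14.0000
K_B = (4C+2)/(4C−3) = 58.000/53.000 = 1.0943
τ_max = K·8FD/(πd³) → F_max = τ_allow·πd³/(8DK)
F_max = 325·π·6.5³/(8·91.0·1.0943) = 2.804e+05/796.68 = 351.96 N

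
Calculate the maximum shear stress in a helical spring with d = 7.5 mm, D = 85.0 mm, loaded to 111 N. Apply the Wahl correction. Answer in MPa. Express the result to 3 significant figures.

Spring index C = D/d = 85.0/7.5 = 11.3333
K_W = (4C−1)/(4C−4) + 0.615/C = 44.333/41.333 + 0.0543 = 1.1268
τ₀ = 8FD/(πd³) = 8·111·85.0/(π·7.5³) = 75480/1325.4 = 56.951 MPa
τ_max = K·τ₀ = 1.1268 × 56.951 = 64.175 MPa

64.2 MPa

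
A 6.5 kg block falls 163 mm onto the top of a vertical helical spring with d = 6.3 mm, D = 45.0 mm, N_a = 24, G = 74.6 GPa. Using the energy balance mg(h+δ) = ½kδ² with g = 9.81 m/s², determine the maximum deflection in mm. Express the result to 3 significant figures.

k = Gd⁴/(8D³N_a) = (74.6×10³)(6.3⁴)/(8·45.0³·24) = 6.7168 N/mm
W = mg = 6.5 × 9.81 = 63.765 N
½kδ² − Wδ − Wh = 0 → δ = (W + √(W² + 2kWh))/k
δ = (63.765 + √(4066 + 139625))/6.7168 = (63.765 + 379.07)/6.7168 = 65.929 mm

65.9 mm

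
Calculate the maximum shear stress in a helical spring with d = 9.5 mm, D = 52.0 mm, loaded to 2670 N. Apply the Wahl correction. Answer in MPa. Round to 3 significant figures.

Spring index C = D/d = 52.0/9.5 = 5.4737
K_W = (4C−1)/(4C−4) + 0.615/C = 20.895/17.895 + 0.1124 = 1.2800
τ₀ = 8FD/(πd³) = 8·2670·52.0/(π·9.5³) = 1.11072e+06/2693.5 = 412.37 MPa
τ_max = K·τ₀ = 1.2800 × 412.37 = 527.83 MPa

528 MPa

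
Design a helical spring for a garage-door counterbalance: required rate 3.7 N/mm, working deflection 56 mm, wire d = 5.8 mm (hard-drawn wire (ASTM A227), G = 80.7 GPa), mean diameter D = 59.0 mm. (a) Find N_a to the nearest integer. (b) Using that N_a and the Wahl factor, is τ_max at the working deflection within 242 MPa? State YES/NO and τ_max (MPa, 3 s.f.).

(a) 15 coils; (b) YES, τ_max = 183 MPa

N_a = Gd⁴/(8D³k) = (80.7×10³)(5.8⁴)/(8·59.0³·3.7) = 15.02 → N_a = 15
Actual rate k = Gd⁴/(8D³·15) = 3.7055 N/mm
Working load F = kδ = 3.7055·56 = 207.51 N
C = 59.0/5.8 = 10.1724; K_W = (4C−1)/(4C−4)+0.615/C = 1.1422
τ_max = K_W·8FD/(πd³) = 1.1422·159.79 = 182.51 MPa
τ_max ≤ 242 MPa → acceptable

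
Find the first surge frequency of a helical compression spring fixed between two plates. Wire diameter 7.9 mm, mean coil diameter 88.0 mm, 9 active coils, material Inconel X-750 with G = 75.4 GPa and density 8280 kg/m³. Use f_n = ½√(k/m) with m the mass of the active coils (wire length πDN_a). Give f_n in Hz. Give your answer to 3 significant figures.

k = Gd⁴/(8D³N_a) = (75.4×10³)(7.9⁴)/(8·88.0³·9) = 5.9855 N/mm = 5985.5 N/m
Wire length L = πDN_a = π·88.0·9 = 2488.1 mm
m = ρ·(πd²/4)·L = 8280 × 49.017×10⁻⁶ m² × 2.4881 m = 1.0098 kg
f_n = ½√(k/m) = 0.5·√(5985.5/1.0098) = 0.5·√(5927.2) = 38.494 Hz

38.5 Hz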